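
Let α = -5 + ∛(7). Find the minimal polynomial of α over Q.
m_α(x) = x^3 + 15x^2 + 75x + 118

Set β = α + 5 = ∛(7), so β^3 = 7. Then (α + 5)^3 - 7 = 0, i.e. α is a root of g(x) = (x + 5)^3 - 7 = x^3 + 15x^2 + 75x + 118. Since g(x) = h(x + 5) where h(x) = x^3 - 7, and h is irreducible over Q (because 7 is not a perfect cube, so h has no rational root, and a monic cubic with no rational root is irreducible), g is also irreducible (irreducibility is preserved under the substitution x → x + 5). Hence m_α(x) = x^3 + 15x^2 + 75x + 118.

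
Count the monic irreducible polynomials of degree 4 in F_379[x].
There are 5158148310 monic irreducible polynomials of degree 4 over F_379

Each element of F_{379^4} that lies in no proper subfield is a root of exactly one monic irreducible of degree 4 over F_379, and each such polynomial has 4 distinct roots in F_{379^4}. By Möbius inversion the count is N_379(4) = (1/4) Σ_{d|4} μ(4/d) · 379^d = (1/4)(μ(4)·379^1 + μ(2)·379^2 + μ(1)·379^4) = 20632593240/4 = 5158148310.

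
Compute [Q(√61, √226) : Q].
[Q(√61, √226) : Q] = 4

[Q(√61):Q] = 2 (min poly x^2 - 61, irreducible since 61 is squarefree > 1). For the top step, suppose √226 ∈ Q(√61), say √226 = c + d√61 with c, d ∈ Q. Squaring: 226 = c^2 + 61d^2 + 2cd√61. Since √61 ∉ Q this forces 2cd = 0. If d = 0 then √226 = c ∈ Q, contradicting 226 squarefree > 1. If c = 0 then 226 = 61d^2, so 61·226 = (61d)^2 is a perfect square in Q — but 61·226 = 13786 is not a perfect square (since 61 and 226 are distinct squarefree integers). Contradiction. Hence √226 ∉ Q(√61), so x^2 - 226 stays irreducible over Q(√61) and [Q(√61, √226) : Q(√61)] = 2. By the tower law, [Q(√61, √226) : Q] = 2 · 2 = 4.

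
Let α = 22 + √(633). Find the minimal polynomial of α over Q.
m_α(x) = x^2 - 44x - 149

From α - 22 = √(633), squaring gives (α - 22)^2 = 633, i.e. α^2 - 44α + 484 = 633, so α^2 - 44α - 149 = 0. The discriminant of x^2 - 44x - 149 is (-44)^2 - 4·(-149) = 1936 + 596 = 2532, and 4·(633) is not a perfect square in Q since 633 is squarefree and ≠ 1. Hence x^2 - 44x - 149 is irreducible over Q and is the minimal polynomial of α.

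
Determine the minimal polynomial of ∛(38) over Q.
m_α(x) = x^3 - 38

α satisfies α^3 = 38, so x^3 - 38 annihilates α. By the rational root test, a rational root p/q (in lowest terms) of x^3 - 38 would satisfy p^3 = 38 q^3, forcing q = 1 and p^3 = 38; but 38 is not a perfect cube, contradiction. A monic cubic over Q with no rational root is irreducible (any nontrivial factorization would include a linear factor). Hence x^3 - 38 is the minimal polynomial of α, and in particular [Q(α):Q] = 3.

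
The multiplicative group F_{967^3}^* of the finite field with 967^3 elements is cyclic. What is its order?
|F_{967^3}^*| = 904231062

F_{967^3} has 967^3 = 904231063 elements; its multiplicative group consists of all nonzero elements, so |F_{967^3}^*| = 904231063 - 1 = 904231062. (It is cyclic since any finite subgroup of the multiplicative group of a field is cyclic.)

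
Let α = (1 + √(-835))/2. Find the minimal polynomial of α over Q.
m_α(x) = x^2 - x + 209

From 2α - 1 = √(-835), squaring gives (2α - 1)^2 = -835, i.e. 4α^2 - 4α + 1 = -835, so α^2 - α + (1 + 835)/4 = 0. Since -835 ≡ 1 (mod 4), (1 + 835)/4 = 209 ∈ Z. The polynomial x^2 - x + 209 has discriminant 1 - 4·(209) = -835, which is not a perfect square in Q (d = -835 is squarefree and ≠ 1), so x^2 - x + 209 is irreducible over Q. It is the minimal polynomial of α.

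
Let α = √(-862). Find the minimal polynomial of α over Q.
m_α(x) = x^2 + 862

α satisfies α^2 + 862 = 0, so x^2 + 862 annihilates α. Since d = -862 is squarefree and ≠ 1, it is not a perfect square in Q, so x^2 + 862 has no rational root and is therefore irreducible over Q (a degree-2 polynomial over a field is irreducible iff it has no root). Hence m_α(x) = x^2 + 862.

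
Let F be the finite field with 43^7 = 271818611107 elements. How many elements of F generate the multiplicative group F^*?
There are φ(271818611106) = 77648669280 primitive elements

F_q^* is cyclic of order q - 1 = 271818611106. A cyclic group of order m has exactly φ(m) generators. Here m = 271818611106 = 2 · 3 · 7^2 · 5839 · 158341, so the number of primitive elements is φ(271818611106) = 77648669280.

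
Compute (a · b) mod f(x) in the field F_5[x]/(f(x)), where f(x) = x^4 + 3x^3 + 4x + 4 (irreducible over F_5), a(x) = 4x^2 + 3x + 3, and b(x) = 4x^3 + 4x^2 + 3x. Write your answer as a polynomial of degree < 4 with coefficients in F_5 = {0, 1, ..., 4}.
a · b ≡ x^3 + 2x^2 (mod f(x))

Multiply in F_5[x]: a(x)·b(x) = (4x^2 + 3x + 3)·(4x^3 + 4x^2 + 3x) = x^5 + 3x^4 + x^3 + x^2 + 4x. This has degree ≥ 4, so divide by f(x) over F_5: x^5 + 3x^4 + x^3 + x^2 + 4x = (x)·(x^4 + 3x^3 + 4x + 4) + (x^3 + 2x^2). Hence a·b ≡ x^3 + 2x^2 (mod f). (F_5[x]/(f) is a field with 5^4 = 625 elements since f is irreducible of degree 4.)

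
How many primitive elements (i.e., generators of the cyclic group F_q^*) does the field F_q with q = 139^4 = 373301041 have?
There are φ(373301040) = 81607680 primitive elements

F_q^* is cyclic of order q - 1 = 373301040. A cyclic group of order m has exactly φ(m) generators. Here m = 373301040 = 2^4 · 3 · 5 · 7 · 23 · 9661, so the number of primitive elements is φ(373301040) = 81607680.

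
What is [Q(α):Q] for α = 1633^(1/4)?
[Q(α):Q] = 4

α is a root of x^4 - 1633. By Eisenstein's criterion at the prime p = 23 (which divides the constant term 1633 but p^2 = 529 does not, since 1633 is squarefree), x^4 - 1633 is irreducible over Q. Hence [Q(α):Q] = 4.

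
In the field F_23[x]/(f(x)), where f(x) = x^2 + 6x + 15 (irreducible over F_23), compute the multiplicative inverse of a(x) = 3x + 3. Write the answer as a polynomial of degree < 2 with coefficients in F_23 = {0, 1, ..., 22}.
a(x)^(-1) ≡ 13x + 19 (mod f(x))

Since f is irreducible over F_23, F_23[x]/(f) is a field and a(x) ≠ 0 has an inverse. Apply the extended Euclidean algorithm to f(x) and a(x) in F_23[x]: f(x) = (8x + 17)·a(x) + (10). The last nonzero remainder is the constant 10 = gcd(f, a) in F_23. Back-substituting through the division chain expresses 10 = s(x)·a(x) + t(x)·f(x) with s(x) ≡ 15x + 6 (mod f), so (15x + 6)·a(x) ≡ 10 (mod f). Multiplying by 10^(-1) ≡ 7 in F_23 gives a(x)^(-1) ≡ 7·(15x + 6) ≡ 13x + 19 (mod f). Check: (3x + 3)·(13x + 19) = 16x^2 + 4x + 11 ≡ 1 (mod x^2 + 6x + 15).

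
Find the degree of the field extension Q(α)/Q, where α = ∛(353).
[Q(α):Q] = 3

The minimal polynomial of α is x^3 - 353, irreducible over Q since 353 is not a perfect cube (so x^3 - 353 has no rational root). Hence [Q(α):Q] = deg(m_α) = 3.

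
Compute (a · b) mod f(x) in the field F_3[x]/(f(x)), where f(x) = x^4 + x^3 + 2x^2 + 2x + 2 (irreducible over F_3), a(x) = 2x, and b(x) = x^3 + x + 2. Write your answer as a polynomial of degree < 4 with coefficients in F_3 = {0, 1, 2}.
a · b ≡ x^3 + x^2 + 2 (mod f(x))

Multiply in F_3[x]: a(x)·b(x) = (2x)·(x^3 + x + 2) = 2x^4 + 2x^2 + x. This has degree ≥ 4, so divide by f(x) over F_3: 2x^4 + 2x^2 + x = (2)·(x^4 + x^3 + 2x^2 + 2x + 2) + (x^3 + x^2 + 2). Hence a·b ≡ x^3 + x^2 + 2 (mod f). (F_3[x]/(f) is a field with 3^4 = 81 elements since f is irreducible of degree 4.)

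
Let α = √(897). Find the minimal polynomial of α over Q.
m_α(x) = x^2 - 897

α satisfies α^2 - 897 = 0, so x^2 - 897 annihilates α. Since d = 897 is squarefree and ≠ 1, it is not a perfect square in Q, so x^2 - 897 has no rational root and is therefore irreducible over Q (a degree-2 polynomial over a field is irreducible iff it has no root). Hence m_α(x) = x^2 - 897.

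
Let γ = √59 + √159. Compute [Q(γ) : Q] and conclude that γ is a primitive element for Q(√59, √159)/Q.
[Q(γ) : Q] = 4 (equivalently, Q(γ) = Q(√59, √159))

Obviously Q(γ) ⊆ Q(√59, √159), and [Q(√59, √159):Q] = 4 (since 59, 159 are distinct squarefree integers > 1 with 9381 not a perfect square). To show equality we compute the minimal polynomial of γ. From γ = √59 + √159: γ^2 = 59 + 2√(9381) + 159 = 218 + 2√(9381), so γ^2 - 218 = 2√(9381); squaring, (γ^2 - 218)^2 = 4·9381, i.e. γ^4 - 436γ^2 + 47524 - 37524 = 0, i.e. γ^4 - 436γ^2 + 10000 = 0. So γ is a root of x^4 - 436x^2 + 10000. This polynomial is irreducible over Q: it has no rational root (each ±√59 ± √159 is irrational), and any factorization into two quadratics over Q would force √(9381) ∈ Q (pairing opposite roots) or √59, √159 ∈ Q (other pairings), all impossible. Hence [Q(γ):Q] = 4 = [Q(√59, √159):Q], so Q(γ) = Q(√59, √159).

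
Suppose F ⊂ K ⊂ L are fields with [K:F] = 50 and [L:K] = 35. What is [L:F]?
[L:F] = 1750

The tower law says that for any tower of field extensions F ⊂ K ⊂ L with finite degrees, [L:F] = [L:K] · [K:F]. Here this gives [L:F] = 35 · 50 = 1750.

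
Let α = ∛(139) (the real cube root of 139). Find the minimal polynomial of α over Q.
m_α(x) = x^3 - 139

α satisfies α^3 = 139, so x^3 - 139 annihilates α. By the rational root test, a rational root p/q (in lowest terms) of x^3 - 139 would satisfy p^3 = 139 q^3, forcing q = 1 and p^3 = 139; but 139 is not a perfect cube, contradiction. A monic cubic over Q with no rational root is irreducible (any nontrivial factorization would include a linear factor). Hence x^3 - 139 is the minimal polynomial of α, and in particular [Q(α):Q] = 3.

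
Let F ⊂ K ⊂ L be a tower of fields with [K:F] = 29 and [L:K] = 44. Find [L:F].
[L:F] = 1276

The tower law says that for any tower of field extensions F ⊂ K ⊂ L with finite degrees, [L:F] = [L:K] · [K:F]. Here this gives [L:F] = 44 · 29 = 1276.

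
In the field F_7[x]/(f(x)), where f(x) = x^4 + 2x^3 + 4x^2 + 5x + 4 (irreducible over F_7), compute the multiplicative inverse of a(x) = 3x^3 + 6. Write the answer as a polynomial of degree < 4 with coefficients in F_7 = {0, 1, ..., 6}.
a(x)^(-1) ≡ 3x^3 + x + 1 (mod f(x))

Since f is irreducible over F_7, F_7[x]/(f) is a field and a(x) ≠ 0 has an inverse. Apply the extended Euclidean algorithm to f(x) and a(x) in F_7[x]: f(x) = (5x + 3)·a(x) + (4x^2 + 3x);  a(x) = (6x + 6)·(4x^2 + 3x) + (3x + 6);  (4x^2 + 3x) = (6x + 3)·(3x + 6) + (3). The last nonzero remainder is the constant 3 = gcd(f, a) in F_7. Back-substituting through the division chain expresses 3 = s(x)·a(x) + t(x)·f(x) with s(x) ≡ 2x^3 + 3x + 3 (mod f), so (2x^3 + 3x + 3)·a(x) ≡ 3 (mod f). Multiplying by 3^(-1) ≡ 5 in F_7 gives a(x)^(-1) ≡ 5·(2x^3 + 3x + 3) ≡ 3x^3 + x + 1 (mod f). Check: (3x^3 + 6)·(3x^3 + x + 1) = 2x^6 + 3x^4 + 6x + 6 ≡ 1 (mod x^4 + 2x^3 + 4x^2 + 5x + 4).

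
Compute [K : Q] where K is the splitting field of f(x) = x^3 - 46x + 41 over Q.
[K : Q] = 6

By the rational root test, any rational root of the monic integer polynomial f(x) = x^3 - 46x + 41 must be an integer dividing the constant term 41, i.e. one of ±{1, 41}. Evaluating: f(1) = -4, f(-1) = 86, f(41) = 67076, f(-41) = -66994; none is 0, so f has no rational root and is therefore irreducible over Q (a cubic with no linear factor over a field is irreducible). For an irreducible cubic, the Galois group is A_3 or S_3 according as the discriminant disc(f) = -4a^3 - 27b^2 = -4·(-46)^3 - 27·(41)^2 = 343957 is or is not a square in Q. Here disc(f) = 343957 is not a perfect square in Q, so the Galois group of f over Q is not contained in A_3 and must be all of S_3. The splitting field has degree |S_3| = 6 over Q, so [K : Q] = 6.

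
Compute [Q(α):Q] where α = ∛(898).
[Q(α):Q] = 3

The minimal polynomial of α is x^3 - 898, irreducible over Q since 898 is not a perfect cube (so x^3 - 898 has no rational root). Hence [Q(α):Q] = deg(m_α) = 3.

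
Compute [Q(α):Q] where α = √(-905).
[Q(α):Q] = 2

[Q(α):Q] equals the degree of the minimal polynomial of α. Here α^2 = -905 and x^2 + 905 is irreducible (d = -905 is squarefree, ≠ 1, hence not a square), so deg(m_α) = 2. Thus [Q(α):Q] = 2.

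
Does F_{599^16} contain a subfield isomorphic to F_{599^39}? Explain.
No: F_{599^39} is not a subfield of F_{599^16}

F_{p^m} embeds in F_{p^n} iff m | n. Here 39 ∤ 16 (since 16 = 0·39 + 16 with remainder 16 ≠ 0), so F_{599^39} is not a subfield of F_{599^16}. Equivalently: if it were, the tower law would give 39 = [F_{599^39}:F_599] dividing [F_{599^16}:F_599] = 16, contradiction.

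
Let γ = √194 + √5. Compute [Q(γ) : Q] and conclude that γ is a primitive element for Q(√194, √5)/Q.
[Q(γ) : Q] = 4 (equivalently, Q(γ) = Q(√194, √5))

Obviously Q(γ) ⊆ Q(√194, √5), and [Q(√194, √5):Q] = 4 (since 194, 5 are distinct squarefree integers > 1 with 970 not a perfect square). To show equality we compute the minimal polynomial of γ. From γ = √194 + √5: γ^2 = 194 + 2√(970) + 5 = 199 + 2√(970), so γ^2 - 199 = 2√(970); squaring, (γ^2 - 199)^2 = 4·970, i.e. γ^4 - 398γ^2 + 39601 - 3880 = 0, i.e. γ^4 - 398γ^2 + 35721 = 0. So γ is a root of x^4 - 398x^2 + 35721. This polynomial is irreducible over Q: it has no rational root (each ±√194 ± √5 is irrational), and any factorization into two quadratics over Q would force √(970) ∈ Q (pairing opposite roots) or √194, √5 ∈ Q (other pairings), all impossible. Hence [Q(γ):Q] = 4 = [Q(√194, √5):Q], so Q(γ) = Q(√194, √5).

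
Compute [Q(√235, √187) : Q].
[Q(√235, √187) : Q] = 4

[Q(√235):Q] = 2 (min poly x^2 - 235, irreducible since 235 is squarefree > 1). For the top step, suppose √187 ∈ Q(√235), say √187 = c + d√235 with c, d ∈ Q. Squaring: 187 = c^2 + 235d^2 + 2cd√235. Since √235 ∉ Q this forces 2cd = 0. If d = 0 then √187 = c ∈ Q, contradicting 187 squarefree > 1. If c = 0 then 187 = 235d^2, so 235·187 = (235d)^2 is a perfect square in Q — but 235·187 = 43945 is not a perfect square (since 235 and 187 are distinct squarefree integers). Contradiction. Hence √187 ∉ Q(√235), so x^2 - 187 stays irreducible over Q(√235) and [Q(√235, √187) : Q(√235)] = 2. By the tower law, [Q(√235, √187) : Q] = 2 · 2 = 4.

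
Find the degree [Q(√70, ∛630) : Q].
[Q(√70, ∛630) : Q] = 6

Let L = Q(√70, ∛630). Since Q(√70) ⊂ L and [Q(√70):Q] = 2, the tower law gives 2 | [L:Q]. Likewise Q(∛630) ⊂ L with [Q(∛630):Q] = 3 (because 630 is not a perfect cube), so 3 | [L:Q]. As gcd(2,3) = 1, [L:Q] is divisible by 6. Conversely L is generated over Q by √70 and ∛630, so [L:Q] ≤ 2·3 = 6. Therefore [Q(√70, ∛630) : Q] = 6.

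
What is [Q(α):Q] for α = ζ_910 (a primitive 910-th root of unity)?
[Q(α):Q] = 288

The minimal polynomial of ζ_910 over Q is the 910-th cyclotomic polynomial Φ_910(x), which is irreducible over Q and has degree φ(910) = 288. Hence [Q(α):Q] = φ(910) = 288.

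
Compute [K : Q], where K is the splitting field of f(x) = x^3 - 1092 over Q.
[K : Q] = 6

The roots of x^3 - 1092 are ∛1092, ω∛1092, ω^2∛1092 where ω = e^(2πi/3) is a primitive cube root of unity, so K = Q(∛1092, ω). Now [Q(∛1092):Q] = 3 (since 1092 is not a perfect cube, x^3 - 1092 is irreducible) and [Q(ω):Q] = 2. Both 2 and 3 divide [K:Q], and [K:Q] ≤ 3·2 = 6, so [K:Q] = 6. (Equivalently: Q(∛1092) ⊂ R but ω ∉ R, so [K : Q(∛1092)] = 2.)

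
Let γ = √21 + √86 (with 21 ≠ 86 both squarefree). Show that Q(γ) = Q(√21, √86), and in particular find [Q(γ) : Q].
[Q(γ) : Q] = 4 (equivalently, Q(γ) = Q(√21, √86))

Obviously Q(γ) ⊆ Q(√21, √86), and [Q(√21, √86):Q] = 4 (since 21, 86 are distinct squarefree integers > 1 with 1806 not a perfect square). To show equality we compute the minimal polynomial of γ. From γ = √21 + √86: γ^2 = 21 + 2√(1806) + 86 = 107 + 2√(1806), so γ^2 - 107 = 2√(1806); squaring, (γ^2 - 107)^2 = 4·1806, i.e. γ^4 - 214γ^2 + 11449 - 7224 = 0, i.e. γ^4 - 214γ^2 + 4225 = 0. So γ is a root of x^4 - 214x^2 + 4225. This polynomial is irreducible over Q: it has no rational root (each ±√21 ± √86 is irrational), and any factorization into two quadratics over Q would force √(1806) ∈ Q (pairing opposite roots) or √21, √86 ∈ Q (other pairings), all impossible. Hence [Q(γ):Q] = 4 = [Q(√21, √86):Q], so Q(γ) = Q(√21, √86).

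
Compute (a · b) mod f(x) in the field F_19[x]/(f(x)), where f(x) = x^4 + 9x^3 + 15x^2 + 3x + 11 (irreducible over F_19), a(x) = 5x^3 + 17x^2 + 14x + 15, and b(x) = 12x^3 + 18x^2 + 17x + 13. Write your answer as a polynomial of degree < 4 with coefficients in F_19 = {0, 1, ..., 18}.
a · b ≡ 17x^3 + 15x^2 + 13x + 17 (mod f(x))

Multiply in F_19[x]: a(x)·b(x) = (5x^3 + 17x^2 + 14x + 15)·(12x^3 + 18x^2 + 17x + 13) = 3x^6 + 9x^5 + 8x^4 + 7x^3 + 7x^2 + 5. This has degree ≥ 4, so divide by f(x) over F_19: 3x^6 + 9x^5 + 8x^4 + 7x^3 + 7x^2 + 5 = (3x^2 + x + 11)·(x^4 + 9x^3 + 15x^2 + 3x + 11) + (17x^3 + 15x^2 + 13x + 17). Hence a·b ≡ 17x^3 + 15x^2 + 13x + 17 (mod f). (F_19[x]/(f) is a field with 19^4 = 130321 elements since f is irreducible of degree 4.)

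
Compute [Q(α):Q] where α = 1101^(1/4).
[Q(α):Q] = 4

α is a root of x^4 - 1101. By Eisenstein's criterion at the prime p = 3 (which divides the constant term 1101 but p^2 = 9 does not, since 1101 is squarefree), x^4 - 1101 is irreducible over Q. Hence [Q(α):Q] = 4.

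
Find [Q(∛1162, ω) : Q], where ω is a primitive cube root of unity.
[Q(∛1162, ω) : Q] = 6

[Q(∛1162):Q] = 3 (min poly x^3 - 1162, irreducible since 1162 is not a perfect cube). [Q(ω):Q] = 2 (min poly x^2 + x + 1). Since Q(∛1162) ⊂ R and ω ∉ R, we have ω ∉ Q(∛1162), so x^2 + x + 1 remains irreducible over Q(∛1162) and [Q(∛1162, ω) : Q(∛1162)] = 2. By the tower law, [Q(∛1162, ω) : Q] = 3 · 2 = 6. (In fact Q(∛1162, ω) is the splitting field of x^3 - 1162 over Q.)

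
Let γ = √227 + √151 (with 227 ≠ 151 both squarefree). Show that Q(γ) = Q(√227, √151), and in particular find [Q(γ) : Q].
[Q(γ) : Q] = 4 (equivalently, Q(γ) = Q(√227, √151))

Obviously Q(γ) ⊆ Q(√227, √151), and [Q(√227, √151):Q] = 4 (since 227, 151 are distinct squarefree integers > 1 with 34277 not a perfect square). To show equality we compute the minimal polynomial of γ. From γ = √227 + √151: γ^2 = 227 + 2√(34277) + 151 = 378 + 2√(34277), so γ^2 - 378 = 2√(34277); squaring, (γ^2 - 378)^2 = 4·34277, i.e. γ^4 - 756γ^2 + 142884 - 137108 = 0, i.e. γ^4 - 756γ^2 + 5776 = 0. So γ is a root of x^4 - 756x^2 + 5776. This polynomial is irreducible over Q: it has no rational root (each ±√227 ± √151 is irrational), and any factorization into two quadratics over Q would force √(34277) ∈ Q (pairing opposite roots) or √227, √151 ∈ Q (other pairings), all impossible. Hence [Q(γ):Q] = 4 = [Q(√227, √151):Q], so Q(γ) = Q(√227, √151).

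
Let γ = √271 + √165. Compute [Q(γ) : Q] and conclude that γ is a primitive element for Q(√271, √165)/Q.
[Q(γ) : Q] = 4 (equivalently, Q(γ) = Q(√271, √165))

Obviously Q(γ) ⊆ Q(√271, √165), and [Q(√271, √165):Q] = 4 (since 271, 165 are distinct squarefree integers > 1 with 44715 not a perfect square). To show equality we compute the minimal polynomial of γ. From γ = √271 + √165: γ^2 = 271 + 2√(44715) + 165 = 436 + 2√(44715), so γ^2 - 436 = 2√(44715); squaring, (γ^2 - 436)^2 = 4·44715, i.e. γ^4 - 872γ^2 + 190096 - 178860 = 0, i.e. γ^4 - 872γ^2 + 11236 = 0. So γ is a root of x^4 - 872x^2 + 11236. This polynomial is irreducible over Q: it has no rational root (each ±√271 ± √165 is irrational), and any factorization into two quadratics over Q would force √(44715) ∈ Q (pairing opposite roots) or √271, √165 ∈ Q (other pairings), all impossible. Hence [Q(γ):Q] = 4 = [Q(√271, √165):Q], so Q(γ) = Q(√271, √165).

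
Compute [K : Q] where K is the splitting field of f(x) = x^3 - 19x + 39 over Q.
[K : Q] = 6

By the rational root test, any rational root of the monic integer polynomial f(x) = x^3 - 19x + 39 must be an integer dividing the constant term 39, i.e. one of ±{1, 3, 13, 39}. Evaluating: f(1) = 21, f(-1) = 57, f(3) = 9, f(-3) = 69, f(13) = 1989, f(-13) = -1911, f(39) = 58617, f(-39) = -58539; none is 0, so f has no rational root and is therefore irreducible over Q (a cubic with no linear factor over a field is irreducible). For an irreducible cubic, the Galois group is A_3 or S_3 according as the discriminant disc(f) = -4a^3 - 27b^2 = -4·(-19)^3 - 27·(39)^2 = -13631 is or is not a square in Q. Here disc(f) = -13631 is not a perfect square in Q, so the Galois group of f over Q is not contained in A_3 and must be all of S_3. The splitting field has degree |S_3| = 6 over Q, so [K : Q] = 6.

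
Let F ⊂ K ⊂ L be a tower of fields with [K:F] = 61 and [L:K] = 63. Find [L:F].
[L:F] = 3843

The tower law says that for any tower of field extensions F ⊂ K ⊂ L with finite degrees, [L:F] = [L:K] · [K:F]. Here this gives [L:F] = 63 · 61 = 3843.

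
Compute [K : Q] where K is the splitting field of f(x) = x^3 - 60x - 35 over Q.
[K : Q] = 6

By the rational root test, any rational root of the monic integer polynomial f(x) = x^3 - 60x - 35 must be an integer dividing the constant term -35, i.e. one of ±{1, 5, 7, 35}. Evaluating: f(1) = -94, f(-1) = 24, f(5) = -210, f(-5) = 140, f(7) = -112, f(-7) = 42, f(35) = 40740, f(-35) = -40810; none is 0, so f has no rational root and is therefore irreducible over Q (a cubic with no linear factor over a field is irreducible). For an irreducible cubic, the Galois group is A_3 or S_3 according as the discriminant disc(f) = -4a^3 - 27b^2 = -4·(-60)^3 - 27·(-35)^2 = 830925 is or is not a square in Q. Here disc(f) = 830925 is not a perfect square in Q, so the Galois group of f over Q is not contained in A_3 and must be all of S_3. The splitting field has degree |S_3| = 6 over Q, so [K : Q] = 6.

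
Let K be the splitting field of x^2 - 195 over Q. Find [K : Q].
[K : Q] = 2

f(x) = x^2 - 195 factors as (x - √195)(x + √195). The splitting field is K = Q(√195). Since 195 is squarefree and > 1, it is not a perfect square, so x^2 - 195 is irreducible over Q and [Q(√195) : Q] = 2. Hence [K : Q] = 2.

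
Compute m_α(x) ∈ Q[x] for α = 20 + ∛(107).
m_α(x) = x^3 - 60x^2 + 1200x - 8107

Set β = α - 20 = ∛(107), so β^3 = 107. Then (α - 20)^3 - 107 = 0, i.e. α is a root of g(x) = (x - 20)^3 - 107 = x^3 - 60x^2 + 1200x - 8107. Since g(x) = h(x - 20) where h(x) = x^3 - 107, and h is irreducible over Q (because 107 is not a perfect cube, so h has no rational root, and a monic cubic with no rational root is irreducible), g is also irreducible (irreducibility is preserved under the substitution x → x - 20). Hence m_α(x) = x^3 - 60x^2 + 1200x - 8107.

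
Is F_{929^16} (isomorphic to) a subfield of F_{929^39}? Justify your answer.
No: F_{929^16} is not a subfield of F_{929^39}

F_{p^m} embeds in F_{p^n} iff m | n. Here 16 ∤ 39 (since 39 = 2·16 + 7 with remainder 7 ≠ 0), so F_{929^16} is not a subfield of F_{929^39}. Equivalently: if it were, the tower law would give 16 = [F_{929^16}:F_929] dividing [F_{929^39}:F_929] = 39, contradiction.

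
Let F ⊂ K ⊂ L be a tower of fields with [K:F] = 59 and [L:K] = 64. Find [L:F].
[L:F] = 3776

The tower law says that for any tower of field extensions F ⊂ K ⊂ L with finite degrees, [L:F] = [L:K] · [K:F]. Here this gives [L:F] = 64 · 59 = 3776.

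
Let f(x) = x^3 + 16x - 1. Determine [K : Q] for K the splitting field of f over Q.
[K : Q] = 6

By the rational root test, any rational root of the monic integer polynomial f(x) = x^3 + 16x - 1 must be an integer dividing the constant term -1, i.e. one of ±{1}. Evaluating: f(1) = 16, f(-1) = -18; none is 0, so f has no rational root and is therefore irreducible over Q (a cubic with no linear factor over a field is irreducible). For an irreducible cubic, the Galois group is A_3 or S_3 according as the discriminant disc(f) = -4a^3 - 27b^2 = -4·(16)^3 - 27·(-1)^2 = -16411 is or is not a square in Q. Here disc(f) = -16411 is not a perfect square in Q, so the Galois group of f over Q is not contained in A_3 and must be all of S_3. The splitting field has degree |S_3| = 6 over Q, so [K : Q] = 6.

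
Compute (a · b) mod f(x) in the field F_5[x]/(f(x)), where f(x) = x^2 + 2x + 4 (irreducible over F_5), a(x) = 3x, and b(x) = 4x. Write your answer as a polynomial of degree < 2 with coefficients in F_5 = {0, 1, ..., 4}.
a · b ≡ x + 2 (mod f(x))

Multiply in F_5[x]: a(x)·b(x) = (3x)·(4x) = 2x^2. This has degree ≥ 2, so divide by f(x) over F_5: 2x^2 = (2)·(x^2 + 2x + 4) + (x + 2). Hence a·b ≡ x + 2 (mod f). (F_5[x]/(f) is a field with 5^2 = 25 elements since f is irreducible of degree 2.)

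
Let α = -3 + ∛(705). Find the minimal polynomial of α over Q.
m_α(x) = x^3 + 9x^2 + 27x - 678

Set β = α + 3 = ∛(705), so β^3 = 705. Then (α + 3)^3 - 705 = 0, i.e. α is a root of g(x) = (x + 3)^3 - 705 = x^3 + 9x^2 + 27x - 678. Since g(x) = h(x + 3) where h(x) = x^3 - 705, and h is irreducible over Q (because 705 is not a perfect cube, so h has no rational root, and a monic cubic with no rational root is irreducible), g is also irreducible (irreducibility is preserved under the substitution x → x + 3). Hence m_α(x) = x^3 + 9x^2 + 27x - 678.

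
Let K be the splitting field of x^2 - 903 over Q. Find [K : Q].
[K : Q] = 2

f(x) = x^2 - 903 factors as (x - √903)(x + √903). The splitting field is K = Q(√903). Since 903 is squarefree and > 1, it is not a perfect square, so x^2 - 903 is irreducible over Q and [Q(√903) : Q] = 2. Hence [K : Q] = 2.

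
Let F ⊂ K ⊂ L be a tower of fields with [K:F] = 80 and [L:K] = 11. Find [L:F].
[L:F] = 880

The tower law says that for any tower of field extensions F ⊂ K ⊂ L with finite degrees, [L:F] = [L:K] · [K:F]. Here this gives [L:F] = 11 · 80 = 880.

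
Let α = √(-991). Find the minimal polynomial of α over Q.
m_α(x) = x^2 + 991

α satisfies α^2 + 991 = 0, so x^2 + 991 annihilates α. Since d = -991 is squarefree and ≠ 1, it is not a perfect square in Q, so x^2 + 991 has no rational root and is therefore irreducible over Q (a degree-2 polynomial over a field is irreducible iff it has no root). Hence m_α(x) = x^2 + 991.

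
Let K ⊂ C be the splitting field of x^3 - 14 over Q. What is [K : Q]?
[K : Q] = 6

The roots of x^3 - 14 are ∛14, ω∛14, ω^2∛14 where ω = e^(2πi/3) is a primitive cube root of unity, so K = Q(∛14, ω). Now [Q(∛14):Q] = 3 (since 14 is not a perfect cube, x^3 - 14 is irreducible) and [Q(ω):Q] = 2. Both 2 and 3 divide [K:Q], and [K:Q] ≤ 3·2 = 6, so [K:Q] = 6. (Equivalently: Q(∛14) ⊂ R but ω ∉ R, so [K : Q(∛14)] = 2.)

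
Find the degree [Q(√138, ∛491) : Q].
[Q(√138, ∛491) : Q] = 6

Let L = Q(√138, ∛491). Since Q(√138) ⊂ L and [Q(√138):Q] = 2, the tower law gives 2 | [L:Q]. Likewise Q(∛491) ⊂ L with [Q(∛491):Q] = 3 (because 491 is not a perfect cube), so 3 | [L:Q]. As gcd(2,3) = 1, [L:Q] is divisible by 6. Conversely L is generated over Q by √138 and ∛491, so [L:Q] ≤ 2·3 = 6. Therefore [Q(√138, ∛491) : Q] = 6.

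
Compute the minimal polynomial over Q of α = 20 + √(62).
m_α(x) = x^2 - 40x + 338

From α - 20 = √(62), squaring gives (α - 20)^2 = 62, i.e. α^2 - 40α + 400 = 62, so α^2 - 40α + 338 = 0. The discriminant of x^2 - 40x + 338 is (-40)^2 - 4·(338) = 1600 - 1352 = 248, and 4·(62) is not a perfect square in Q since 62 is squarefree and ≠ 1. Hence x^2 - 40x + 338 is irreducible over Q and is the minimal polynomial of α.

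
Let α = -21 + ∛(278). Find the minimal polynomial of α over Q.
m_α(x) = x^3 + 63x^2 + 1323x + 8983

Set β = α + 21 = ∛(278), so β^3 = 278. Then (α + 21)^3 - 278 = 0, i.e. α is a root of g(x) = (x + 21)^3 - 278 = x^3 + 63x^2 + 1323x + 8983. Since g(x) = h(x + 21) where h(x) = x^3 - 278, and h is irreducible over Q (because 278 is not a perfect cube, so h has no rational root, and a monic cubic with no rational root is irreducible), g is also irreducible (irreducibility is preserved under the substitution x → x + 21). Hence m_α(x) = x^3 + 63x^2 + 1323x + 8983.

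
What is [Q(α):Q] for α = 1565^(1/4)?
[Q(α):Q] = 4

α is a root of x^4 - 1565. By Eisenstein's criterion at the prime p = 5 (which divides the constant term 1565 but p^2 = 25 does not, since 1565 is squarefree), x^4 - 1565 is irreducible over Q. Hence [Q(α):Q] = 4.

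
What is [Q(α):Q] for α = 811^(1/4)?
[Q(α):Q] = 4

α is a root of x^4 - 811. By Eisenstein's criterion at the prime p = 811 (which divides the constant term 811 but p^2 = 657721 does not, since 811 is squarefree), x^4 - 811 is irreducible over Q. Hence [Q(α):Q] = 4.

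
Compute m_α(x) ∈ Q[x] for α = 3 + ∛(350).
m_α(x) = x^3 - 9x^2 + 27x - 377

Set β = α - 3 = ∛(350), so β^3 = 350. Then (α - 3)^3 - 350 = 0, i.e. α is a root of g(x) = (x - 3)^3 - 350 = x^3 - 9x^2 + 27x - 377. Since g(x) = h(x - 3) where h(x) = x^3 - 350, and h is irreducible over Q (because 350 is not a perfect cube, so h has no rational root, and a monic cubic with no rational root is irreducible), g is also irreducible (irreducibility is preserved under the substitution x → x - 3). Hence m_α(x) = x^3 - 9x^2 + 27x - 377.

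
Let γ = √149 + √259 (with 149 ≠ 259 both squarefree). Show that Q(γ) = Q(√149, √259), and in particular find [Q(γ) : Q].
[Q(γ) : Q] = 4 (equivalently, Q(γ) = Q(√149, √259))

Obviously Q(γ) ⊆ Q(√149, √259), and [Q(√149, √259):Q] = 4 (since 149, 259 are distinct squarefree integers > 1 with 38591 not a perfect square). To show equality we compute the minimal polynomial of γ. From γ = √149 + √259: γ^2 = 149 + 2√(38591) + 259 = 408 + 2√(38591), so γ^2 - 408 = 2√(38591); squaring, (γ^2 - 408)^2 = 4·38591, i.e. γ^4 - 816γ^2 + 166464 - 154364 = 0, i.e. γ^4 - 816γ^2 + 12100 = 0. So γ is a root of x^4 - 816x^2 + 12100. This polynomial is irreducible over Q: it has no rational root (each ±√149 ± √259 is irrational), and any factorization into two quadratics over Q would force √(38591) ∈ Q (pairing opposite roots) or √149, √259 ∈ Q (other pairings), all impossible. Hence [Q(γ):Q] = 4 = [Q(√149, √259):Q], so Q(γ) = Q(√149, √259).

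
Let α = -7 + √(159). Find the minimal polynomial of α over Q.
m_α(x) = x^2 + 14x - 110

From α + 7 = √(159), squaring gives (α + 7)^2 = 159, i.e. α^2 + 14α + 49 = 159, so α^2 + 14α - 110 = 0. The discriminant of x^2 + 14x - 110 is (14)^2 - 4·(-110) = 196 + 440 = 636, and 4·(159) is not a perfect square in Q since 159 is squarefree and ≠ 1. Hence x^2 + 14x - 110 is irreducible over Q and is the minimal polynomial of α.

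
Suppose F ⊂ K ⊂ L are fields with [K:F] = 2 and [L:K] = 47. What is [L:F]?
[L:F] = 94

The tower law says that for any tower of field extensions F ⊂ K ⊂ L with finite degrees, [L:F] = [L:K] · [K:F]. Here this gives [L:F] = 47 · 2 = 94.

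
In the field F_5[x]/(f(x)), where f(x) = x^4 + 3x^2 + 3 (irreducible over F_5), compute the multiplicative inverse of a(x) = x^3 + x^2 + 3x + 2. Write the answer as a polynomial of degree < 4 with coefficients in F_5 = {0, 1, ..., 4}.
a(x)^(-1) ≡ 4x^3 + 4x^2 + 3x + 1 (mod f(x))

Since f is irreducible over F_5, F_5[x]/(f) is a field and a(x) ≠ 0 has an inverse. Apply the extended Euclidean algorithm to f(x) and a(x) in F_5[x]: f(x) = (x + 4)·a(x) + (x^2 + x);  a(x) = (x)·(x^2 + x) + (3x + 2);  (x^2 + x) = (2x + 4)·(3x + 2) + (2). The last nonzero remainder is the constant 2 = gcd(f, a) in F_5. Back-substituting through the division chain expresses 2 = s(x)·a(x) + t(x)·f(x) with s(x) ≡ 3x^3 + 3x^2 + x + 2 (mod f), so (3x^3 + 3x^2 + x + 2)·a(x) ≡ 2 (mod f). Multiplying by 2^(-1) ≡ 3 in F_5 gives a(x)^(-1) ≡ 3·(3x^3 + 3x^2 + x + 2) ≡ 4x^3 + 4x^2 + 3x + 1 (mod f). Check: (x^3 + x^2 + 3x + 2)·(4x^3 + 4x^2 + 3x + 1) = 4x^6 + 3x^5 + 4x^4 + 4x^3 + 3x^2 + 4x + 2 ≡ 1 (mod x^4 + 3x^2 + 3).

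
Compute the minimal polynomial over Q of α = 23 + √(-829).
m_α(x) = x^2 - 46x + 1358

From α - 23 = √(-829), squaring gives (α - 23)^2 = -829, i.e. α^2 - 46α + 529 = -829, so α^2 - 46α + 1358 = 0. The discriminant of x^2 - 46x + 1358 is (-46)^2 - 4·(1358) = 2116 - 5432 = -3316, and 4·(-829) is not a perfect square in Q since -829 is squarefree and ≠ 1. Hence x^2 - 46x + 1358 is irreducible over Q and is the minimal polynomial of α.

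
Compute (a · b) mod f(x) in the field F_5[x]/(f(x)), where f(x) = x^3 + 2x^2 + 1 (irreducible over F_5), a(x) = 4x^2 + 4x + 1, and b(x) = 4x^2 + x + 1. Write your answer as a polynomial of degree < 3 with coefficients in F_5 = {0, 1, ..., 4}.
a · b ≡ x^2 + 4x + 3 (mod f(x))

Multiply in F_5[x]: a(x)·b(x) = (4x^2 + 4x + 1)·(4x^2 + x + 1) = x^4 + 2x^2 + 1. This has degree ≥ 3, so divide by f(x) over F_5: x^4 + 2x^2 + 1 = (x + 3)·(x^3 + 2x^2 + 1) + (x^2 + 4x + 3). Hence a·b ≡ x^2 + 4x + 3 (mod f). (F_5[x]/(f) is a field with 5^3 = 125 elements since f is irreducible of degree 3.)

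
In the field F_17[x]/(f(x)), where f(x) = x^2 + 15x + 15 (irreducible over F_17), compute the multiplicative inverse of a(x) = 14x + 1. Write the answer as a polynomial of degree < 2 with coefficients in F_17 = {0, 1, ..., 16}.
a(x)^(-1) ≡ 8x + 15 (mod f(x))

Since f is irreducible over F_17, F_17[x]/(f) is a field and a(x) ≠ 0 has an inverse. Apply the extended Euclidean algorithm to f(x) and a(x) in F_17[x]: f(x) = (11x + 10)·a(x) + (5). The last nonzero remainder is the constant 5 = gcd(f, a) in F_17. Back-substituting through the division chain expresses 5 = s(x)·a(x) + t(x)·f(x) with s(x) ≡ 6x + 7 (mod f), so (6x + 7)·a(x) ≡ 5 (mod f). Multiplying by 5^(-1) ≡ 7 in F_17 gives a(x)^(-1) ≡ 7·(6x + 7) ≡ 8x + 15 (mod f). Check: (14x + 1)·(8x + 15) = 10x^2 + 14x + 15 ≡ 1 (mod x^2 + 15x + 15).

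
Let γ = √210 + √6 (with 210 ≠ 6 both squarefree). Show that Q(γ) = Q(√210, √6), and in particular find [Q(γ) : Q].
[Q(γ) : Q] = 4 (equivalently, Q(γ) = Q(√210, √6))

Obviously Q(γ) ⊆ Q(√210, √6), and [Q(√210, √6):Q] = 4 (since 210, 6 are distinct squarefree integers > 1 with 1260 not a perfect square). To show equality we compute the minimal polynomial of γ. From γ = √210 + √6: γ^2 = 210 + 2√(1260) + 6 = 216 + 2√(1260), so γ^2 - 216 = 2√(1260); squaring, (γ^2 - 216)^2 = 4·1260, i.e. γ^4 - 432γ^2 + 46656 - 5040 = 0, i.e. γ^4 - 432γ^2 + 41616 = 0. So γ is a root of x^4 - 432x^2 + 41616. This polynomial is irreducible over Q: it has no rational root (each ±√210 ± √6 is irrational), and any factorization into two quadratics over Q would force √(1260) ∈ Q (pairing opposite roots) or √210, √6 ∈ Q (other pairings), all impossible. Hence [Q(γ):Q] = 4 = [Q(√210, √6):Q], so Q(γ) = Q(√210, √6).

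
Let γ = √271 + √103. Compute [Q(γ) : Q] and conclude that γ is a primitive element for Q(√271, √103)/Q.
[Q(γ) : Q] = 4 (equivalently, Q(γ) = Q(√271, √103))

Obviously Q(γ) ⊆ Q(√271, √103), and [Q(√271, √103):Q] = 4 (since 271, 103 are distinct squarefree integers > 1 with 27913 not a perfect square). To show equality we compute the minimal polynomial of γ. From γ = √271 + √103: γ^2 = 271 + 2√(27913) + 103 = 374 + 2√(27913), so γ^2 - 374 = 2√(27913); squaring, (γ^2 - 374)^2 = 4·27913, i.e. γ^4 - 748γ^2 + 139876 - 111652 = 0, i.e. γ^4 - 748γ^2 + 28224 = 0. So γ is a root of x^4 - 748x^2 + 28224. This polynomial is irreducible over Q: it has no rational root (each ±√271 ± √103 is irrational), and any factorization into two quadratics over Q would force √(27913) ∈ Q (pairing opposite roots) or √271, √103 ∈ Q (other pairings), all impossible. Hence [Q(γ):Q] = 4 = [Q(√271, √103):Q], so Q(γ) = Q(√271, √103).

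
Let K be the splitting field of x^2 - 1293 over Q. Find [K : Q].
[K : Q] = 2

f(x) = x^2 - 1293 factors as (x - √1293)(x + √1293). The splitting field is K = Q(√1293). Since 1293 is squarefree and > 1, it is not a perfect square, so x^2 - 1293 is irreducible over Q and [Q(√1293) : Q] = 2. Hence [K : Q] = 2.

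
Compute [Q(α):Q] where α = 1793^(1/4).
[Q(α):Q] = 4

α is a root of x^4 - 1793. By Eisenstein's criterion at the prime p = 11 (which divides the constant term 1793 but p^2 = 121 does not, since 1793 is squarefree), x^4 - 1793 is irreducible over Q. Hence [Q(α):Q] = 4.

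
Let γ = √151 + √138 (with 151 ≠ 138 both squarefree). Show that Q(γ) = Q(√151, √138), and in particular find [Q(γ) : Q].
[Q(γ) : Q] = 4 (equivalently, Q(γ) = Q(√151, √138))

Obviously Q(γ) ⊆ Q(√151, √138), and [Q(√151, √138):Q] = 4 (since 151, 138 are distinct squarefree integers > 1 with 20838 not a perfect square). To show equality we compute the minimal polynomial of γ. From γ = √151 + √138: γ^2 = 151 + 2√(20838) + 138 = 289 + 2√(20838), so γ^2 - 289 = 2√(20838); squaring, (γ^2 - 289)^2 = 4·20838, i.e. γ^4 - 578γ^2 + 83521 - 83352 = 0, i.e. γ^4 - 578γ^2 + 169 = 0. So γ is a root of x^4 - 578x^2 + 169. This polynomial is irreducible over Q: it has no rational root (each ±√151 ± √138 is irrational), and any factorization into two quadratics over Q would force √(20838) ∈ Q (pairing opposite roots) or √151, √138 ∈ Q (other pairings), all impossible. Hence [Q(γ):Q] = 4 = [Q(√151, √138):Q], so Q(γ) = Q(√151, √138).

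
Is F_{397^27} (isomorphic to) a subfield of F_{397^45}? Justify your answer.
No: F_{397^27} is not a subfield of F_{397^45}

F_{p^m} embeds in F_{p^n} iff m | n. Here 27 ∤ 45 (since 45 = 1·27 + 18 with remainder 18 ≠ 0), so F_{397^27} is not a subfield of F_{397^45}. Equivalently: if it were, the tower law would give 27 = [F_{397^27}:F_397] dividing [F_{397^45}:F_397] = 45, contradiction.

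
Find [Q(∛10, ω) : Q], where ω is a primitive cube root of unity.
[Q(∛10, ω) : Q] = 6

[Q(∛10):Q] = 3 (min poly x^3 - 10, irreducible since 10 is not a perfect cube). [Q(ω):Q] = 2 (min poly x^2 + x + 1). Since Q(∛10) ⊂ R and ω ∉ R, we have ω ∉ Q(∛10), so x^2 + x + 1 remains irreducible over Q(∛10) and [Q(∛10, ω) : Q(∛10)] = 2. By the tower law, [Q(∛10, ω) : Q] = 3 · 2 = 6. (In fact Q(∛10, ω) is the splitting field of x^3 - 10 over Q.)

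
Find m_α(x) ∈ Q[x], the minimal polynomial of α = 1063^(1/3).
m_α(x) = x^3 - 1063

α satisfies α^3 = 1063, so x^3 - 1063 annihilates α. By the rational root test, a rational root p/q (in lowest terms) of x^3 - 1063 would satisfy p^3 = 1063 q^3, forcing q = 1 and p^3 = 1063; but 1063 is not a perfect cube, contradiction. A monic cubic over Q with no rational root is irreducible (any nontrivial factorization would include a linear factor). Hence x^3 - 1063 is the minimal polynomial of α, and in particular [Q(α):Q] = 3.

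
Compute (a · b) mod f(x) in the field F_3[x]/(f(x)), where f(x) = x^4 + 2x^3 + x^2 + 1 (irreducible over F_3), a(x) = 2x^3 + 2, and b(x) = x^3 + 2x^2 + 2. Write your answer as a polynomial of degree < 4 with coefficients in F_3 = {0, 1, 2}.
a · b ≡ x^3 + x^2 (mod f(x))

Multiply in F_3[x]: a(x)·b(x) = (2x^3 + 2)·(x^3 + 2x^2 + 2) = 2x^6 + x^5 + x^2 + 1. This has degree ≥ 4, so divide by f(x) over F_3: 2x^6 + x^5 + x^2 + 1 = (2x^2 + 1)·(x^4 + 2x^3 + x^2 + 1) + (x^3 + x^2). Hence a·b ≡ x^3 + x^2 (mod f). (F_3[x]/(f) is a field with 3^4 = 81 elements since f is irreducible of degree 4.)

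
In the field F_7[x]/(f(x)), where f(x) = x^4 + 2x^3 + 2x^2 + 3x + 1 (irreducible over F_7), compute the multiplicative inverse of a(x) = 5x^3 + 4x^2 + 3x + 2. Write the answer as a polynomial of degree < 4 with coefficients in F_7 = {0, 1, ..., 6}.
a(x)^(-1) ≡ 4x^3 + 3x + 4 (mod f(x))

Since f is irreducible over F_7, F_7[x]/(f) is a field and a(x) ≠ 0 has an inverse. Apply the extended Euclidean algorithm to f(x) and a(x) in F_7[x]: f(x) = (3x + 5)·a(x) + (x^2 + 3x + 5);  a(x) = (5x + 3)·(x^2 + 3x + 5) + (4x + 1);  (x^2 + 3x + 5) = (2x + 2)·(4x + 1) + (3). The last nonzero remainder is the constant 3 = gcd(f, a) in F_7. Back-substituting through the division chain expresses 3 = s(x)·a(x) + t(x)·f(x) with s(x) ≡ 5x^3 + 2x + 5 (mod f), so (5x^3 + 2x + 5)·a(x) ≡ 3 (mod f). Multiplying by 3^(-1) ≡ 5 in F_7 gives a(x)^(-1) ≡ 5·(5x^3 + 2x + 5) ≡ 4x^3 + 3x + 4 (mod f). Check: (5x^3 + 4x^2 + 3x + 2)·(4x^3 + 3x + 4) = 6x^6 + 2x^5 + 6x^4 + 5x^3 + 4x^2 + 4x + 1 ≡ 1 (mod x^4 + 2x^3 + 2x^2 + 3x + 1).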